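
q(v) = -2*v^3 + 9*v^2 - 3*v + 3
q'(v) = -6*v^2 + 18*v - 3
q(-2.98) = 144.79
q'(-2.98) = -109.92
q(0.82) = 5.49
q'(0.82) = 7.73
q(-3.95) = 278.53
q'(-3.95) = -167.72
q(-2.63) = 109.52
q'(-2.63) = -91.84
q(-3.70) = 238.62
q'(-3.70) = -151.74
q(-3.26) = 177.72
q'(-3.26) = -125.45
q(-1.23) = 24.03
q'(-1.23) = -34.22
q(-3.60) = 223.75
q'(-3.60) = -145.56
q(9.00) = -753.00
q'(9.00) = -327.00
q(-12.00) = 4791.00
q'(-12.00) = -1083.00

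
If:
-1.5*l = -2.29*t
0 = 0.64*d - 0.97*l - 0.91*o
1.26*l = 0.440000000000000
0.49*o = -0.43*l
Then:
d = 0.09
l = 0.35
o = -0.31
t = 0.23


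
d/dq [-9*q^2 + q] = 1 - 18*q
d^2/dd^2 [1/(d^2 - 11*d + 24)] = 2*(-d^2 + 11*d + (2*d - 11)^2 - 24)/(d^2 - 11*d + 24)^3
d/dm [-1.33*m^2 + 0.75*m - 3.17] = 0.75 - 2.66*m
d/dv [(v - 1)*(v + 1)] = 2*v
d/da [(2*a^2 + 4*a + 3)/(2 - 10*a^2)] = (10*a^2 + 17*a + 2)/(25*a^4 - 10*a^2 + 1)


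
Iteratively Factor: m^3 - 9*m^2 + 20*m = (m - 5)*(m^2 - 4*m) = m*(m - 5)*(m - 4)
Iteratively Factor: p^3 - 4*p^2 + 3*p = (p - 1)*(p^2 - 3*p) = p*(p - 1)*(p - 3)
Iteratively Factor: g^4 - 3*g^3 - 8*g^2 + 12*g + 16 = (g + 1)*(g^3 - 4*g^2 - 4*g + 16) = (g - 4)*(g + 1)*(g^2 - 4) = (g - 4)*(g - 2)*(g + 1)*(g + 2)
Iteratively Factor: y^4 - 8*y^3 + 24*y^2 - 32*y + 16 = (y - 2)*(y^3 - 6*y^2 + 12*y - 8) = (y - 2)^2*(y^2 - 4*y + 4) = (y - 2)^3*(y - 2)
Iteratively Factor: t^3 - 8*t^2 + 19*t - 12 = (t - 1)*(t^2 - 7*t + 12) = (t - 3)*(t - 1)*(t - 4)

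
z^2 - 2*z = z*(z - 2)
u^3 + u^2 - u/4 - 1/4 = (u - 1/2)*(u + 1/2)*(u + 1)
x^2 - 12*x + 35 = (x - 7)*(x - 5)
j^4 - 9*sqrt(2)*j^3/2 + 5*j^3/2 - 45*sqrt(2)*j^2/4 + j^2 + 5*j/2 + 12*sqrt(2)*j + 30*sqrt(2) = (j + 5/2)*(j - 4*sqrt(2))*(j - 3*sqrt(2)/2)*(j + sqrt(2))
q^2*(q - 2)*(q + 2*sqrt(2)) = q^4 - 2*q^3 + 2*sqrt(2)*q^3 - 4*sqrt(2)*q^2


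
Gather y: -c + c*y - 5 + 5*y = -c + y*(c + 5) - 5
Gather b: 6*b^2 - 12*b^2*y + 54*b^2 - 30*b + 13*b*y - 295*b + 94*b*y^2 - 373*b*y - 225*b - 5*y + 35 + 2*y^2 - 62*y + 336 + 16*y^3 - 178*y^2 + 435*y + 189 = b^2*(60 - 12*y) + b*(94*y^2 - 360*y - 550) + 16*y^3 - 176*y^2 + 368*y + 560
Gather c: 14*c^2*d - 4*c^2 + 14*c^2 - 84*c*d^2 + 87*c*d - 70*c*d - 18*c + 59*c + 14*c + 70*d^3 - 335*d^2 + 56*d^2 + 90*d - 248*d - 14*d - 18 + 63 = c^2*(14*d + 10) + c*(-84*d^2 + 17*d + 55) + 70*d^3 - 279*d^2 - 172*d + 45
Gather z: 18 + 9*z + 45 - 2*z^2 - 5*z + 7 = -2*z^2 + 4*z + 70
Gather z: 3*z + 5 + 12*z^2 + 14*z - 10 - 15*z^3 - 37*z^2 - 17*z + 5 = -15*z^3 - 25*z^2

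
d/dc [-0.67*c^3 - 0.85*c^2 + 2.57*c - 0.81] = -2.01*c^2 - 1.7*c + 2.57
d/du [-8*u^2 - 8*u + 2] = -16*u - 8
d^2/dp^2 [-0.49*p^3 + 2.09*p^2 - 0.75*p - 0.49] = 4.18 - 2.94*p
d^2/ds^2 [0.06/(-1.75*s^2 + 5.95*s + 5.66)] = (-0.3675*s^2 + 1.2495*s + 0.06*(3.5*s - 5.95)*(7.0*s - 11.9) + 1.1886)/(-1.75*s^2 + 5.95*s + 5.66)^3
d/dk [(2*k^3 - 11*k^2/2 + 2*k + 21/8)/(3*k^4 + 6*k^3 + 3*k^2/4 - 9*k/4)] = (-64*k^6 + 352*k^5 + 176*k^4 - 688*k^3 - 388*k^2 - 42*k + 63)/(6*k^2*(16*k^6 + 64*k^5 + 72*k^4 - 8*k^3 - 47*k^2 - 6*k + 9))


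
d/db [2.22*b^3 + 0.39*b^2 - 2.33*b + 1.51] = 6.66*b^2 + 0.78*b - 2.33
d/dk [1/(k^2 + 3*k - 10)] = (-2*k - 3)/(k^2 + 3*k - 10)^2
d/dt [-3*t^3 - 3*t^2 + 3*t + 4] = -9*t^2 - 6*t + 3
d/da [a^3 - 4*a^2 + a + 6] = 3*a^2 - 8*a + 1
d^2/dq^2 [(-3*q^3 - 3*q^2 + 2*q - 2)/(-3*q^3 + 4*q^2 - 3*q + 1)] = 2*(63*q^6 - 135*q^5 + 153*q^4 - 92*q^3 + 51*q^2 - 21*q + 7)/(27*q^9 - 108*q^8 + 225*q^7 - 307*q^6 + 297*q^5 - 210*q^4 + 108*q^3 - 39*q^2 + 9*q - 1)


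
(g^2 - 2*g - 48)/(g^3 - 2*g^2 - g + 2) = (g^2 - 2*g - 48)/(g^3 - 2*g^2 - g + 2)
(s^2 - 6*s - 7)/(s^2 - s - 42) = (s + 1)/(s + 6)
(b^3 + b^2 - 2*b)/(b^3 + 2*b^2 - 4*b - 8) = b*(b - 1)/(b^2 - 4)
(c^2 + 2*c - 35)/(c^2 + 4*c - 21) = (c - 5)/(c - 3)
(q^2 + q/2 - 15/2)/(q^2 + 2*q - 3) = (q - 5/2)/(q - 1)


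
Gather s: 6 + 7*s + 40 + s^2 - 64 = s^2 + 7*s - 18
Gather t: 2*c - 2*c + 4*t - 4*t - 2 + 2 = 0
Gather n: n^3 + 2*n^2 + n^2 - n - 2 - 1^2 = n^3 + 3*n^2 - n - 3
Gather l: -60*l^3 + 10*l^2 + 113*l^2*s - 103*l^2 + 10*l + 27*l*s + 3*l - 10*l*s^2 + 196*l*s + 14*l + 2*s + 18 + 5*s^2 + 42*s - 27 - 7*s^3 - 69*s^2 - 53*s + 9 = -60*l^3 + l^2*(113*s - 93) + l*(-10*s^2 + 223*s + 27) - 7*s^3 - 64*s^2 - 9*s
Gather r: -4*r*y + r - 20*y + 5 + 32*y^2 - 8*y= r*(1 - 4*y) + 32*y^2 - 28*y + 5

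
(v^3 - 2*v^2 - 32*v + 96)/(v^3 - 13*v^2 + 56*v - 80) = (v + 6)/(v - 5)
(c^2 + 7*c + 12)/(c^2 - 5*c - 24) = (c + 4)/(c - 8)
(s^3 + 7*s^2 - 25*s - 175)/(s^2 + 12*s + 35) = s - 5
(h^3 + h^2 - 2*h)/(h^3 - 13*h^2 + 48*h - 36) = h*(h + 2)/(h^2 - 12*h + 36)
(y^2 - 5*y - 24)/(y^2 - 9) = (y - 8)/(y - 3)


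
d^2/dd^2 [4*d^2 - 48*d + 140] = 8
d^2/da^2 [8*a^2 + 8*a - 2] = 16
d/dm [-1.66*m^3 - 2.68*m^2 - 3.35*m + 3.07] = -4.98*m^2 - 5.36*m - 3.35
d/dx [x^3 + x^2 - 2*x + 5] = 3*x^2 + 2*x - 2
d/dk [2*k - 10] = 2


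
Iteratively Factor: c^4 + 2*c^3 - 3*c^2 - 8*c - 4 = (c + 1)*(c^3 + c^2 - 4*c - 4) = (c - 2)*(c + 1)*(c^2 + 3*c + 2) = (c - 2)*(c + 1)^2*(c + 2)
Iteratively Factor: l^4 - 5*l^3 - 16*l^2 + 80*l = (l - 4)*(l^3 - l^2 - 20*l) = (l - 5)*(l - 4)*(l^2 + 4*l) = l*(l - 5)*(l - 4)*(l + 4)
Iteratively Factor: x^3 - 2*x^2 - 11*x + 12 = (x + 3)*(x^2 - 5*x + 4) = (x - 1)*(x + 3)*(x - 4)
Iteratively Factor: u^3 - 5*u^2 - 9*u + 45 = (u + 3)*(u^2 - 8*u + 15) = (u - 3)*(u + 3)*(u - 5)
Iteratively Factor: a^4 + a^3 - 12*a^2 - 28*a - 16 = (a + 2)*(a^3 - a^2 - 10*a - 8) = (a - 4)*(a + 2)*(a^2 + 3*a + 2) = (a - 4)*(a + 2)^2*(a + 1)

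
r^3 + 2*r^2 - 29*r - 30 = (r - 5)*(r + 1)*(r + 6)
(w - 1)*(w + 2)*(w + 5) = w^3 + 6*w^2 + 3*w - 10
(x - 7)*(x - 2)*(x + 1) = x^3 - 8*x^2 + 5*x + 14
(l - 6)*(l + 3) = l^2 - 3*l - 18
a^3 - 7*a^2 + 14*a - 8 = (a - 4)*(a - 2)*(a - 1)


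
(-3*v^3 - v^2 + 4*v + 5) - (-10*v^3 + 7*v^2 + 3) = 7*v^3 - 8*v^2 + 4*v + 2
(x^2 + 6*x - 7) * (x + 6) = x^3 + 12*x^2 + 29*x - 42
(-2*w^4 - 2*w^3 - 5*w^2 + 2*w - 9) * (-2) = 4*w^4 + 4*w^3 + 10*w^2 - 4*w + 18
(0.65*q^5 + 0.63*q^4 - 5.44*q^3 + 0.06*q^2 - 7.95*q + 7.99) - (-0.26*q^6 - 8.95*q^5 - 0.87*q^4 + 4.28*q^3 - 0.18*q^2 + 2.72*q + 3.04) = 0.26*q^6 + 9.6*q^5 + 1.5*q^4 - 9.72*q^3 + 0.24*q^2 - 10.67*q + 4.95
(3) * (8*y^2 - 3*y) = 24*y^2 - 9*y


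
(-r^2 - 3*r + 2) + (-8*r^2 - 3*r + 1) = -9*r^2 - 6*r + 3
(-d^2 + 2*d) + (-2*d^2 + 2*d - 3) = -3*d^2 + 4*d - 3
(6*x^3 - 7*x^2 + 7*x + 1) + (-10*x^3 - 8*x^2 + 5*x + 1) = -4*x^3 - 15*x^2 + 12*x + 2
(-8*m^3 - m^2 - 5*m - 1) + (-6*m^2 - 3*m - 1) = -8*m^3 - 7*m^2 - 8*m - 2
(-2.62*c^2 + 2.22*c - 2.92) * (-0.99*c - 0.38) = 2.5938*c^3 - 1.2022*c^2 + 2.0472*c + 1.1096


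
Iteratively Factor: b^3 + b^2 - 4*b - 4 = (b - 2)*(b^2 + 3*b + 2) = (b - 2)*(b + 2)*(b + 1)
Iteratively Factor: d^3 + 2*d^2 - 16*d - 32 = (d - 4)*(d^2 + 6*d + 8) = (d - 4)*(d + 4)*(d + 2)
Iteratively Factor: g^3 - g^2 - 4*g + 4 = (g - 2)*(g^2 + g - 2) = (g - 2)*(g - 1)*(g + 2)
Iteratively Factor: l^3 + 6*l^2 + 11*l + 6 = (l + 2)*(l^2 + 4*l + 3) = (l + 2)*(l + 3)*(l + 1)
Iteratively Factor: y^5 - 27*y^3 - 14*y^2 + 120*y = (y + 4)*(y^4 - 4*y^3 - 11*y^2 + 30*y) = (y + 3)*(y + 4)*(y^3 - 7*y^2 + 10*y) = y*(y + 3)*(y + 4)*(y^2 - 7*y + 10) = y*(y - 2)*(y + 3)*(y + 4)*(y - 5)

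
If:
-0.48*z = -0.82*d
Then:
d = 0.585365853658537*z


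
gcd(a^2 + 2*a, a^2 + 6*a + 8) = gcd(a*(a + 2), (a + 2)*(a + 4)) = a + 2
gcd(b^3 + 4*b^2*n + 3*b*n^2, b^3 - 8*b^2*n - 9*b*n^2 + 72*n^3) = b + 3*n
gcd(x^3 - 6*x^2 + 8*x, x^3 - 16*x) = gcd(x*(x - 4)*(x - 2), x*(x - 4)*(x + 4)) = x^2 - 4*x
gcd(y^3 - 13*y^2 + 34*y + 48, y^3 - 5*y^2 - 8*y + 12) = y - 6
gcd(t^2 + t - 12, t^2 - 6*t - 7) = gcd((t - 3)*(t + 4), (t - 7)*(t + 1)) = 1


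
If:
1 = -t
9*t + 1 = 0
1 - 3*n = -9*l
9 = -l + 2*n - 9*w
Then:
No Solution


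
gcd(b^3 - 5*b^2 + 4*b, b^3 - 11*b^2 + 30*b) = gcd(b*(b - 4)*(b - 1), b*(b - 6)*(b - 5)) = b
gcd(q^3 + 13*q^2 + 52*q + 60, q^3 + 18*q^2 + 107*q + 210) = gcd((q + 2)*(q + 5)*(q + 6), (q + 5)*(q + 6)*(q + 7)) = q^2 + 11*q + 30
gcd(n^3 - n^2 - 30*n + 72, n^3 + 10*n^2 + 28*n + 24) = n + 6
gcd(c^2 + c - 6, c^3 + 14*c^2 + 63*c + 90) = c + 3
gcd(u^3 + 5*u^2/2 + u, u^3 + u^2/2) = u^2 + u/2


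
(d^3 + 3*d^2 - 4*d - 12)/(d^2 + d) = (d^3 + 3*d^2 - 4*d - 12)/(d*(d + 1))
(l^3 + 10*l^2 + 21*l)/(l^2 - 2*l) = (l^2 + 10*l + 21)/(l - 2)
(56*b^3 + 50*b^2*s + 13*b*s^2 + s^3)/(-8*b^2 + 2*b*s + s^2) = (14*b^2 + 9*b*s + s^2)/(-2*b + s)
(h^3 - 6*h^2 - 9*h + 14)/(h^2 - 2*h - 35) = (h^2 + h - 2)/(h + 5)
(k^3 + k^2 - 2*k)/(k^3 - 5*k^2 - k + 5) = k*(k + 2)/(k^2 - 4*k - 5)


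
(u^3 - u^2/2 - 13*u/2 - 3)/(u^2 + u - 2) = (2*u^2 - 5*u - 3)/(2*(u - 1))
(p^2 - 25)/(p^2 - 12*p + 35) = (p + 5)/(p - 7)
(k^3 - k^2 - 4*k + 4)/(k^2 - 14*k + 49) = (k^3 - k^2 - 4*k + 4)/(k^2 - 14*k + 49)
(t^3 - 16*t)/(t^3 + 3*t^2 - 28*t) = (t + 4)/(t + 7)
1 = 1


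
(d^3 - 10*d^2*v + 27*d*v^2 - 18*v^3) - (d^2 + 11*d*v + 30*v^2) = d^3 - 10*d^2*v - d^2 + 27*d*v^2 - 11*d*v - 18*v^3 - 30*v^2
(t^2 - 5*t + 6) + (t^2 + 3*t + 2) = 2*t^2 - 2*t + 8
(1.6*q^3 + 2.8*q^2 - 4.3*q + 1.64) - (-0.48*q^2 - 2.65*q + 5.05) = 1.6*q^3 + 3.28*q^2 - 1.65*q - 3.41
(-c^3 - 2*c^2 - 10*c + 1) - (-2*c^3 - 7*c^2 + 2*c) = c^3 + 5*c^2 - 12*c + 1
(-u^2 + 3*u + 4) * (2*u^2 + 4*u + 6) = -2*u^4 + 2*u^3 + 14*u^2 + 34*u + 24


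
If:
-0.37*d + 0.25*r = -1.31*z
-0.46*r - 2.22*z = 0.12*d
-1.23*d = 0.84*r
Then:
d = 0.00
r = 0.00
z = 0.00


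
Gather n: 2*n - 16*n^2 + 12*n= -16*n^2 + 14*n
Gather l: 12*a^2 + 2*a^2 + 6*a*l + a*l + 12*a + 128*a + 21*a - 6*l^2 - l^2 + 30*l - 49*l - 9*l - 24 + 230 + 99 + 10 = 14*a^2 + 161*a - 7*l^2 + l*(7*a - 28) + 315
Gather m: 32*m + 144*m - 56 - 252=176*m - 308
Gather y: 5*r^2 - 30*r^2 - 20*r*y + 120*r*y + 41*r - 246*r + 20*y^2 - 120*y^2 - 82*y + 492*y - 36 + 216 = -25*r^2 - 205*r - 100*y^2 + y*(100*r + 410) + 180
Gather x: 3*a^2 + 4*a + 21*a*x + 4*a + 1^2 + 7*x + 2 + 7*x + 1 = 3*a^2 + 8*a + x*(21*a + 14) + 4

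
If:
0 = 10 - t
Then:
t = 10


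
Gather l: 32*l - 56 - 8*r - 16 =32*l - 8*r - 72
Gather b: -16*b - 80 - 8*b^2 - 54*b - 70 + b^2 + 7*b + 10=-7*b^2 - 63*b - 140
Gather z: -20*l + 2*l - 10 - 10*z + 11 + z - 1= -18*l - 9*z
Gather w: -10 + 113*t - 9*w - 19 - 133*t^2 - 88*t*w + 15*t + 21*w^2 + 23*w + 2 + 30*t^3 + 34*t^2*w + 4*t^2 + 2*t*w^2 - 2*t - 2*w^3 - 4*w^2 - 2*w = 30*t^3 - 129*t^2 + 126*t - 2*w^3 + w^2*(2*t + 17) + w*(34*t^2 - 88*t + 12) - 27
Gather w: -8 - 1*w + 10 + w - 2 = 0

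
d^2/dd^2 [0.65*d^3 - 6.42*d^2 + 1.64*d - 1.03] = 3.9*d - 12.84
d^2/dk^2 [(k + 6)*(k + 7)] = 2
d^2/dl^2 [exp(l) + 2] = exp(l)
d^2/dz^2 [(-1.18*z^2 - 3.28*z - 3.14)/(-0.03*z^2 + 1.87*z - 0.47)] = (1.73472347597681e-18*z^4 + 0.1383*z^3 - 0.0828720000000027*z^2 - 1.334412*z + 28.158892)/(2.7e-5*z^6 - 0.005049*z^5 + 0.31599*z^4 - 6.697405*z^3 + 4.95051*z^2 - 1.239249*z + 0.103823)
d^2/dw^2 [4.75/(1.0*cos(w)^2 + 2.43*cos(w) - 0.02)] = (-19.0*(1 - cos(w)^2)^2 - 34.6275*cos(w)^3 - 37.928275*cos(w)^2 + 69.02415*cos(w) + 75.28655)/(1.0*cos(w)^2 + 2.43*cos(w) - 0.02)^3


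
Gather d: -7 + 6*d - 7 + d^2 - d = d^2 + 5*d - 14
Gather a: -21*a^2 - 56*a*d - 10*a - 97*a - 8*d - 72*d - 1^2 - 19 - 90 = -21*a^2 + a*(-56*d - 107) - 80*d - 110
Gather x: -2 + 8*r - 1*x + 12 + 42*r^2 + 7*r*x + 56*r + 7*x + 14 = 42*r^2 + 64*r + x*(7*r + 6) + 24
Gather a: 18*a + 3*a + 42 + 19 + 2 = 21*a + 63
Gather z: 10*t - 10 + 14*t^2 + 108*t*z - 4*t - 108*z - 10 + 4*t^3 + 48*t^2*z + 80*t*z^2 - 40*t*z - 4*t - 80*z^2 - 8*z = 4*t^3 + 14*t^2 + 2*t + z^2*(80*t - 80) + z*(48*t^2 + 68*t - 116) - 20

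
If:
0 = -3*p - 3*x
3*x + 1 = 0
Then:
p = 1/3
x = -1/3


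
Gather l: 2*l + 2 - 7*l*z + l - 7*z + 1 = l*(3 - 7*z) - 7*z + 3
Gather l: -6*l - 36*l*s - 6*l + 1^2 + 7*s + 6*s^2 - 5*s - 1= l*(-36*s - 12) + 6*s^2 + 2*s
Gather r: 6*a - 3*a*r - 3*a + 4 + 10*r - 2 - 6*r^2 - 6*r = 3*a - 6*r^2 + r*(4 - 3*a) + 2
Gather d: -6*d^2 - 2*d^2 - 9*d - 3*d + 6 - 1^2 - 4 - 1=-8*d^2 - 12*d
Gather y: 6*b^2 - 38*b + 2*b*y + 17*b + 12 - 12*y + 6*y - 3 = 6*b^2 - 21*b + y*(2*b - 6) + 9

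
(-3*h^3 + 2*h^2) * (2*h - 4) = -6*h^4 + 16*h^3 - 8*h^2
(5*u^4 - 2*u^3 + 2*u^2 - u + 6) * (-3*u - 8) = -15*u^5 - 34*u^4 + 10*u^3 - 13*u^2 - 10*u - 48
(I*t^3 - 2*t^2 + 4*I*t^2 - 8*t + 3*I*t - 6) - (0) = I*t^3 - 2*t^2 + 4*I*t^2 - 8*t + 3*I*t - 6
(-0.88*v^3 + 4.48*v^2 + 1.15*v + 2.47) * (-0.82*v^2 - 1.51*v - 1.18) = 0.7216*v^5 - 2.3448*v^4 - 6.6694*v^3 - 9.0483*v^2 - 5.0867*v - 2.9146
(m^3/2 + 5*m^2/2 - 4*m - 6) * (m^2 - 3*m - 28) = m^5/2 + m^4 - 51*m^3/2 - 64*m^2 + 130*m + 168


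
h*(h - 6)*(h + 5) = h^3 - h^2 - 30*h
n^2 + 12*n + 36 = (n + 6)^2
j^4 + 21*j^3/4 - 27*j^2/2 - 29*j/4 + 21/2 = (j - 2)*(j - 3/4)*(j + 1)*(j + 7)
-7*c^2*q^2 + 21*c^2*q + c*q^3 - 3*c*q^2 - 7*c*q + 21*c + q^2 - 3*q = (-7*c + q)*(q - 3)*(c*q + 1)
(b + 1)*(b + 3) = b^2 + 4*b + 3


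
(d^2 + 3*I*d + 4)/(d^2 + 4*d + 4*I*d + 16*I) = (d - I)/(d + 4)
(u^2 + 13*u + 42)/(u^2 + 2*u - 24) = (u + 7)/(u - 4)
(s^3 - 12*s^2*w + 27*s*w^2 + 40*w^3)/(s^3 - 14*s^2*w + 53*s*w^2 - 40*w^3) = (s + w)/(s - w)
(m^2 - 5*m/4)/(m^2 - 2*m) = (m - 5/4)/(m - 2)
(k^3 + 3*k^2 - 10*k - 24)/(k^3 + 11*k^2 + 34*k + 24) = (k^2 - k - 6)/(k^2 + 7*k + 6)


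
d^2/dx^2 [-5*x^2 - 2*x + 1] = -10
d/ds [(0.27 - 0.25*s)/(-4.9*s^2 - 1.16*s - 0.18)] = (-1.225*s^2 + 2.646*s + 0.3582)/(24.01*s^4 + 11.368*s^3 + 3.1096*s^2 + 0.4176*s + 0.0324)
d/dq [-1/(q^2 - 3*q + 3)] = (2*q - 3)/(q^2 - 3*q + 3)^2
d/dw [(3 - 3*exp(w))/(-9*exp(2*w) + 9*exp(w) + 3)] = (-3*exp(2*w) + 6*exp(w) - 4)*exp(w)/(9*exp(4*w) - 18*exp(3*w) + 3*exp(2*w) + 6*exp(w) + 1)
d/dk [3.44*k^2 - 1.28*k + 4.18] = 6.88*k - 1.28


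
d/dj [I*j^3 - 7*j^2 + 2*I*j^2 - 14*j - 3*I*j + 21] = 3*I*j^2 + j*(-14 + 4*I) - 14 - 3*I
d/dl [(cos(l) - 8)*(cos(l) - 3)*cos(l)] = (-3*cos(l)^2 + 22*cos(l) - 24)*sin(l)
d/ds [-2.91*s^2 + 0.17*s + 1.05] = 0.17 - 5.82*s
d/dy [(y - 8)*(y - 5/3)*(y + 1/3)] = 3*y^2 - 56*y/3 + 91/9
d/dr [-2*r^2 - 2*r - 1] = -4*r - 2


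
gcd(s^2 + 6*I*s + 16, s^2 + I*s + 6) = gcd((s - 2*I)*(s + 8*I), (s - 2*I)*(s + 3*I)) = s - 2*I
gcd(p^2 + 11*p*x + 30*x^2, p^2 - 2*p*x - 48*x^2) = p + 6*x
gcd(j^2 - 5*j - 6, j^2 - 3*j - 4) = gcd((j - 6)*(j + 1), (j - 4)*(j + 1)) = j + 1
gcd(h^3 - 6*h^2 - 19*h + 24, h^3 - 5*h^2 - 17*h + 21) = h^2 + 2*h - 3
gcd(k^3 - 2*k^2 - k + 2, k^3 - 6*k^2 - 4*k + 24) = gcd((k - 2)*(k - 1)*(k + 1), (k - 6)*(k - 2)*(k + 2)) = k - 2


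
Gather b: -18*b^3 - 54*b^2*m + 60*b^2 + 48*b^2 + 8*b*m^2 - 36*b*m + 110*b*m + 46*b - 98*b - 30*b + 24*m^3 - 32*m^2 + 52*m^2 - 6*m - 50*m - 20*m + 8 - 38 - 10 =-18*b^3 + b^2*(108 - 54*m) + b*(8*m^2 + 74*m - 82) + 24*m^3 + 20*m^2 - 76*m - 40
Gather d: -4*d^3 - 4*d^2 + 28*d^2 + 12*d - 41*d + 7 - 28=-4*d^3 + 24*d^2 - 29*d - 21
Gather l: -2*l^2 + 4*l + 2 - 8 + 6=-2*l^2 + 4*l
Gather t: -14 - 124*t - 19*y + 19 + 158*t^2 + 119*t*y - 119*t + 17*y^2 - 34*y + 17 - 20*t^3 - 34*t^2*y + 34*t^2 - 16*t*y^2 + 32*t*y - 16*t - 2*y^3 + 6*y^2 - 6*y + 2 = -20*t^3 + t^2*(192 - 34*y) + t*(-16*y^2 + 151*y - 259) - 2*y^3 + 23*y^2 - 59*y + 24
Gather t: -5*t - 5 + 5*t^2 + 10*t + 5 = 5*t^2 + 5*t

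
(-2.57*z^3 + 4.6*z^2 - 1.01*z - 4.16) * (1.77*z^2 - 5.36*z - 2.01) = -4.5489*z^5 + 21.9172*z^4 - 21.278*z^3 - 11.1956*z^2 + 24.3277*z + 8.3616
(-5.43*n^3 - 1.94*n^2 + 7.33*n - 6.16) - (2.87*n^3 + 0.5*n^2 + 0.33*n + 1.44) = -8.3*n^3 - 2.44*n^2 + 7.0*n - 7.6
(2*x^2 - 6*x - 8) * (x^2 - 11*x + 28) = 2*x^4 - 28*x^3 + 114*x^2 - 80*x - 224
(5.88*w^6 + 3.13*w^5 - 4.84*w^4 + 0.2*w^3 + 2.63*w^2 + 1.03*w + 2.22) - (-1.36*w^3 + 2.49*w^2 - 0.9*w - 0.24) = 5.88*w^6 + 3.13*w^5 - 4.84*w^4 + 1.56*w^3 + 0.14*w^2 + 1.93*w + 2.46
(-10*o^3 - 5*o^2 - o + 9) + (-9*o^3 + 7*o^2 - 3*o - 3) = -19*o^3 + 2*o^2 - 4*o + 6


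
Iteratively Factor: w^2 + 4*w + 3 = (w + 1)*(w + 3)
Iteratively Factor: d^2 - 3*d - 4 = (d - 4)*(d + 1)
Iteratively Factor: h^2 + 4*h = (h + 4)*(h)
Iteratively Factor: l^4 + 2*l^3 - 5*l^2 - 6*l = (l + 1)*(l^3 + l^2 - 6*l) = (l + 1)*(l + 3)*(l^2 - 2*l) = (l - 2)*(l + 1)*(l + 3)*(l)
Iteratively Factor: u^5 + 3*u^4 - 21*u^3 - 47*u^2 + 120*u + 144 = (u + 4)*(u^4 - u^3 - 17*u^2 + 21*u + 36) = (u - 3)*(u + 4)*(u^3 + 2*u^2 - 11*u - 12) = (u - 3)*(u + 4)^2*(u^2 - 2*u - 3) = (u - 3)*(u + 1)*(u + 4)^2*(u - 3)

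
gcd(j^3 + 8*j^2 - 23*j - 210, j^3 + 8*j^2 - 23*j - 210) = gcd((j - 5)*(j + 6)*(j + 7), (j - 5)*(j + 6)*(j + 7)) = j^3 + 8*j^2 - 23*j - 210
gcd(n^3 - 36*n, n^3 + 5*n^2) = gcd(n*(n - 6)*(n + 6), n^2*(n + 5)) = n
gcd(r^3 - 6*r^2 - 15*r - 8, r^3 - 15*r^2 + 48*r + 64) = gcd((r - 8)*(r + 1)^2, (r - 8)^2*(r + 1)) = r^2 - 7*r - 8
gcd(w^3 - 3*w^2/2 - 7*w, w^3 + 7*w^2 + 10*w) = w^2 + 2*w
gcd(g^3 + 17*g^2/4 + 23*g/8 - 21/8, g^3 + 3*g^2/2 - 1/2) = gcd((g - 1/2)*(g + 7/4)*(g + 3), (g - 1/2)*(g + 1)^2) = g - 1/2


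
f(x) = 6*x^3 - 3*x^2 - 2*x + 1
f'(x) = 18*x^2 - 6*x - 2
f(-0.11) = 1.18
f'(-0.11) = -1.12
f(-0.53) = 0.32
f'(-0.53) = 6.24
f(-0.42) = 0.87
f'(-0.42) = 3.70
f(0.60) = 0.02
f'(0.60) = 0.88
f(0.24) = 0.43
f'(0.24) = -2.40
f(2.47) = 68.17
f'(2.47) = 93.00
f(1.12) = 3.43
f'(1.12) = 13.86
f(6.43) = 1459.19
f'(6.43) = 703.63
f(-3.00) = -182.00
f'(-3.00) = 178.00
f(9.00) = 4114.00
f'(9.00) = 1402.00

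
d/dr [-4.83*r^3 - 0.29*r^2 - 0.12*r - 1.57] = -14.49*r^2 - 0.58*r - 0.12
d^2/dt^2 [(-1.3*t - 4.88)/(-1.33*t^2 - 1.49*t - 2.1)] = ((1.3*t + 4.88)*(2.66*t + 1.49)*(5.32*t + 2.98) - (10.374*t + 16.8548)*(1.33*t^2 + 1.49*t + 2.1))/(1.33*t^2 + 1.49*t + 2.1)^3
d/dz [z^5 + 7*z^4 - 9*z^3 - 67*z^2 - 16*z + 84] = 5*z^4 + 28*z^3 - 27*z^2 - 134*z - 16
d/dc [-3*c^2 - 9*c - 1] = -6*c - 9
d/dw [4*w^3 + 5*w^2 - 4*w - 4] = 12*w^2 + 10*w - 4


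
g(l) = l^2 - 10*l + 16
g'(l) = 2*l - 10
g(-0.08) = 16.81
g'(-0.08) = -10.16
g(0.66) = 9.84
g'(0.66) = -8.68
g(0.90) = 7.81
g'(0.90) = -8.20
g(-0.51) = 21.36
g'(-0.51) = -11.02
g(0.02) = 15.80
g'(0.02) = -9.96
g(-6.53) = 123.94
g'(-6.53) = -23.06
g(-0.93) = 26.16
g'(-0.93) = -11.86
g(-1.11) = 28.33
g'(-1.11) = -12.22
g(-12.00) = 280.00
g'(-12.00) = -34.00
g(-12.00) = 280.00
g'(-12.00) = -34.00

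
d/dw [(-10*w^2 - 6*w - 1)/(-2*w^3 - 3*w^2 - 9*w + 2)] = (-20*w^4 - 24*w^3 + 66*w^2 - 46*w - 21)/(4*w^6 + 12*w^5 + 45*w^4 + 46*w^3 + 69*w^2 - 36*w + 4)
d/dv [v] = 1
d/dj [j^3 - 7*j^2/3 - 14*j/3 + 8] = 3*j^2 - 14*j/3 - 14/3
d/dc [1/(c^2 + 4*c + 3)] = 2*(-c - 2)/(c^2 + 4*c + 3)^2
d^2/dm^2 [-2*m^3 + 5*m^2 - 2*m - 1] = 10 - 12*m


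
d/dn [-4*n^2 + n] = 1 - 8*n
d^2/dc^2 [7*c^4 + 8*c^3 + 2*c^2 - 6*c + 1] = 84*c^2 + 48*c + 4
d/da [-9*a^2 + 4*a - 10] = 4 - 18*a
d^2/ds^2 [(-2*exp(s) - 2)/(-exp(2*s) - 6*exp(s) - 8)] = 2*(exp(4*s) - 2*exp(3*s) - 30*exp(2*s) - 44*exp(s) + 16)*exp(s)/(exp(6*s) + 18*exp(5*s) + 132*exp(4*s) + 504*exp(3*s) + 1056*exp(2*s) + 1152*exp(s) + 512)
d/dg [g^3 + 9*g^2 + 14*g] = 3*g^2 + 18*g + 14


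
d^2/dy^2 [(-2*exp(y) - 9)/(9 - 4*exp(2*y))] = (32*exp(4*y) + 576*exp(3*y) + 432*exp(2*y) + 1296*exp(y) + 162)*exp(y)/(64*exp(6*y) - 432*exp(4*y) + 972*exp(2*y) - 729)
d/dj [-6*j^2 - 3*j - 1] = -12*j - 3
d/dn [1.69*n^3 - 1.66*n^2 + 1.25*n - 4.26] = 5.07*n^2 - 3.32*n + 1.25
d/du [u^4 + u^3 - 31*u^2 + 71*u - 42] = 4*u^3 + 3*u^2 - 62*u + 71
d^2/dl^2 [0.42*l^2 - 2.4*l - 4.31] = 0.840000000000000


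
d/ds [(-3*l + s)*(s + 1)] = -3*l + 2*s + 1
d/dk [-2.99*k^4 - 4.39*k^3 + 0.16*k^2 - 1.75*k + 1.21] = -11.96*k^3 - 13.17*k^2 + 0.32*k - 1.75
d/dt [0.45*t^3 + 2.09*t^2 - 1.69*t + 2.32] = 1.35*t^2 + 4.18*t - 1.69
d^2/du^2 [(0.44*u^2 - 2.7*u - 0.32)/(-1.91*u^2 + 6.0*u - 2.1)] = (9.61493999999999*u^3 + 17.593392*u^2 - 86.9814*u + 84.63216)/(6.967871*u^6 - 65.6658*u^5 + 229.26303*u^4 - 360.396*u^3 + 252.0693*u^2 - 79.38*u + 9.261)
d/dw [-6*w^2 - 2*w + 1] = -12*w - 2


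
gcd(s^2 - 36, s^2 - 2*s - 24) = s - 6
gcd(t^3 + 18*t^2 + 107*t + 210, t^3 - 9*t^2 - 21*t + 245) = t + 5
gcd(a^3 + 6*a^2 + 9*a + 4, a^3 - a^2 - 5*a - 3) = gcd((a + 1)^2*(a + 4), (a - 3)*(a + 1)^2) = a^2 + 2*a + 1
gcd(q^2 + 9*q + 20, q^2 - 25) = q + 5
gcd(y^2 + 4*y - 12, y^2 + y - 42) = 1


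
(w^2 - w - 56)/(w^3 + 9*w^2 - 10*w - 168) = (w - 8)/(w^2 + 2*w - 24)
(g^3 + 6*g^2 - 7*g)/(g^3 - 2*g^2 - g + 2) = g*(g + 7)/(g^2 - g - 2)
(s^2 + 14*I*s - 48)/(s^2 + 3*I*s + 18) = (s + 8*I)/(s - 3*I)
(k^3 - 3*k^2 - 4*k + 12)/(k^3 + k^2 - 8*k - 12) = (k - 2)/(k + 2)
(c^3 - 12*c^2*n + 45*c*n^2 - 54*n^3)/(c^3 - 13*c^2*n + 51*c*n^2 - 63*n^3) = (c - 6*n)/(c - 7*n)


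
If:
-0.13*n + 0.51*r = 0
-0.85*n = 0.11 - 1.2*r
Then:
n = -0.20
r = -0.05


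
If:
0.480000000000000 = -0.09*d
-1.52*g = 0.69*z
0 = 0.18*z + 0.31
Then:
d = -5.33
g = 0.78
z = -1.72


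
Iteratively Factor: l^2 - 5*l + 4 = (l - 4)*(l - 1)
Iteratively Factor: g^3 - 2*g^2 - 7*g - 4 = (g + 1)*(g^2 - 3*g - 4) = (g + 1)^2*(g - 4)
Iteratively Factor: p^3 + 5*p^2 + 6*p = (p)*(p^2 + 5*p + 6) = p*(p + 2)*(p + 3)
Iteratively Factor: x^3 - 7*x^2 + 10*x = (x - 2)*(x^2 - 5*x) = (x - 5)*(x - 2)*(x)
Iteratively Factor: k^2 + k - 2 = (k - 1)*(k + 2)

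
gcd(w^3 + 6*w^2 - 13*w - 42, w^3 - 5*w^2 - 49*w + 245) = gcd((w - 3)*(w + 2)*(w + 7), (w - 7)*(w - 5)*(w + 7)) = w + 7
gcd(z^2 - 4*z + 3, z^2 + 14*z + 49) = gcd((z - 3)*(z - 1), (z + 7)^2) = 1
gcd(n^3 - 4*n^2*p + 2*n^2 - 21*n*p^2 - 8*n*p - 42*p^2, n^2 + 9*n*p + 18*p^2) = n + 3*p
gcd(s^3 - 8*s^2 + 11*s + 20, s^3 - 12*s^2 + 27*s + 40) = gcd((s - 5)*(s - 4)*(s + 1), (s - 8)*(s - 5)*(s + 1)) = s^2 - 4*s - 5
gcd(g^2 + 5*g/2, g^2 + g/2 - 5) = g + 5/2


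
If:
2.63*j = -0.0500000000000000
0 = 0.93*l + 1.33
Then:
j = -0.02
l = -1.43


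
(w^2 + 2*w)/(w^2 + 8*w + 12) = w/(w + 6)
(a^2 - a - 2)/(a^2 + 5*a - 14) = (a + 1)/(a + 7)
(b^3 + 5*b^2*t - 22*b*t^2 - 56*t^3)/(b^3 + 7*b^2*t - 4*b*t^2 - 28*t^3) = (-b + 4*t)/(-b + 2*t)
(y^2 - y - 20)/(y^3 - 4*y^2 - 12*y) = (-y^2 + y + 20)/(y*(-y^2 + 4*y + 12))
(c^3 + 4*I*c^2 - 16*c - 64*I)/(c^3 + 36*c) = (c^3 + 4*I*c^2 - 16*c - 64*I)/(c*(c^2 + 36))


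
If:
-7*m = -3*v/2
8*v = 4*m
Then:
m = 0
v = 0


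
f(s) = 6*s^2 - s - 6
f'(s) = 12*s - 1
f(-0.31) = -5.11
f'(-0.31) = -4.72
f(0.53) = -4.84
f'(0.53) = 5.36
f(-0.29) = -5.21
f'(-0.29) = -4.48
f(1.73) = 10.23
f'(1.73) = 19.76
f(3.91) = 81.82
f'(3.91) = 45.92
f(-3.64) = 77.14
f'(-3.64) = -44.68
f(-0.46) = -4.27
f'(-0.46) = -6.52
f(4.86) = 130.86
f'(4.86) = 57.32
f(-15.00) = 1359.00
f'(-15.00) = -181.00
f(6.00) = 204.00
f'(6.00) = 71.00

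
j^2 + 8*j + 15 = (j + 3)*(j + 5)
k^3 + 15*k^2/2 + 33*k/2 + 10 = (k + 1)*(k + 5/2)*(k + 4)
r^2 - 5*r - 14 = (r - 7)*(r + 2)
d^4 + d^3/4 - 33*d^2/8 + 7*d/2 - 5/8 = (d - 1)^2*(d - 1/4)*(d + 5/2)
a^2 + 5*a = a*(a + 5)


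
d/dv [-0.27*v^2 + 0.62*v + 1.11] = 0.62 - 0.54*v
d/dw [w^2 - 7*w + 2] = 2*w - 7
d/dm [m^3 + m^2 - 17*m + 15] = 3*m^2 + 2*m - 17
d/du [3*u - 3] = 3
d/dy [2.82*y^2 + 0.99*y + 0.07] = 5.64*y + 0.99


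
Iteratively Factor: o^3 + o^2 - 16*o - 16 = (o + 1)*(o^2 - 16) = (o + 1)*(o + 4)*(o - 4)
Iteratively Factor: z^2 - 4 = (z + 2)*(z - 2)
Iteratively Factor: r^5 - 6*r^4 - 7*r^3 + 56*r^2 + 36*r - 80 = (r + 2)*(r^4 - 8*r^3 + 9*r^2 + 38*r - 40) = (r + 2)^2*(r^3 - 10*r^2 + 29*r - 20) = (r - 1)*(r + 2)^2*(r^2 - 9*r + 20) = (r - 4)*(r - 1)*(r + 2)^2*(r - 5)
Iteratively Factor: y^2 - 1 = (y - 1)*(y + 1)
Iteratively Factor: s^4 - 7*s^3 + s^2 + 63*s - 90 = (s - 2)*(s^3 - 5*s^2 - 9*s + 45) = (s - 3)*(s - 2)*(s^2 - 2*s - 15) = (s - 5)*(s - 3)*(s - 2)*(s + 3)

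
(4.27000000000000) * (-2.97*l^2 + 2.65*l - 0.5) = -12.6819*l^2 + 11.3155*l - 2.135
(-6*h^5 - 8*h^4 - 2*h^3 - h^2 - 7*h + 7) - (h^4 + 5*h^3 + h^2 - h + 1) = -6*h^5 - 9*h^4 - 7*h^3 - 2*h^2 - 6*h + 6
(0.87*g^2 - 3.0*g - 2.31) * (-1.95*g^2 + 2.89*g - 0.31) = -1.6965*g^4 + 8.3643*g^3 - 4.4352*g^2 - 5.7459*g + 0.7161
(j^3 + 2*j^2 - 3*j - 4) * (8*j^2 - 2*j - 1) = 8*j^5 + 14*j^4 - 29*j^3 - 28*j^2 + 11*j + 4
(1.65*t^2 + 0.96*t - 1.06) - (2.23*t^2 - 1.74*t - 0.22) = -0.58*t^2 + 2.7*t - 0.84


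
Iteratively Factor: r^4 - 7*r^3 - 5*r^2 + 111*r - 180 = (r - 3)*(r^3 - 4*r^2 - 17*r + 60) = (r - 5)*(r - 3)*(r^2 + r - 12) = (r - 5)*(r - 3)*(r + 4)*(r - 3)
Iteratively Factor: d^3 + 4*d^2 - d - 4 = (d - 1)*(d^2 + 5*d + 4) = (d - 1)*(d + 1)*(d + 4)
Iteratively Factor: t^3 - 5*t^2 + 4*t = (t - 1)*(t^2 - 4*t) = t*(t - 1)*(t - 4)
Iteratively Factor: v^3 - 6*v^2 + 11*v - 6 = (v - 2)*(v^2 - 4*v + 3) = (v - 2)*(v - 1)*(v - 3)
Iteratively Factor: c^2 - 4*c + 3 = (c - 1)*(c - 3)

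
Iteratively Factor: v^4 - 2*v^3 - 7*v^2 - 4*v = (v)*(v^3 - 2*v^2 - 7*v - 4) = v*(v - 4)*(v^2 + 2*v + 1) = v*(v - 4)*(v + 1)*(v + 1)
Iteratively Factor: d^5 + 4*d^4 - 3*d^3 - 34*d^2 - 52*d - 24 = (d + 2)*(d^4 + 2*d^3 - 7*d^2 - 20*d - 12) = (d + 2)^2*(d^3 - 7*d - 6) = (d - 3)*(d + 2)^2*(d^2 + 3*d + 2) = (d - 3)*(d + 1)*(d + 2)^2*(d + 2)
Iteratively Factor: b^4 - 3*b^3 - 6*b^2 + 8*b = (b)*(b^3 - 3*b^2 - 6*b + 8) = b*(b - 4)*(b^2 + b - 2) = b*(b - 4)*(b - 1)*(b + 2)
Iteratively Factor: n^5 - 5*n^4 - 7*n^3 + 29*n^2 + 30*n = (n + 1)*(n^4 - 6*n^3 - n^2 + 30*n) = (n + 1)*(n + 2)*(n^3 - 8*n^2 + 15*n) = (n - 3)*(n + 1)*(n + 2)*(n^2 - 5*n) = (n - 5)*(n - 3)*(n + 1)*(n + 2)*(n)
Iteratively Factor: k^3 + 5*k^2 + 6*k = (k + 2)*(k^2 + 3*k) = k*(k + 2)*(k + 3)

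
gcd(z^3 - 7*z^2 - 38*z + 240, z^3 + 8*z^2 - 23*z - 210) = z^2 + z - 30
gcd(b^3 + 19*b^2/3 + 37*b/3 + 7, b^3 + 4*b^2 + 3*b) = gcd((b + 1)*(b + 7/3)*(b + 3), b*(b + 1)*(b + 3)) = b^2 + 4*b + 3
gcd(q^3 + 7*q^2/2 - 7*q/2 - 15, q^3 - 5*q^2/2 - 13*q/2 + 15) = q^2 + q/2 - 5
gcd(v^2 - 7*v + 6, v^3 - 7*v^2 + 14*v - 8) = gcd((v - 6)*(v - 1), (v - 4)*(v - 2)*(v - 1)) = v - 1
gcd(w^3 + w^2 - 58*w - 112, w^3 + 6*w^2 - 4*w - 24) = w + 2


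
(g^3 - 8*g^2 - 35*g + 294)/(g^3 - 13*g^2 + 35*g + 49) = (g + 6)/(g + 1)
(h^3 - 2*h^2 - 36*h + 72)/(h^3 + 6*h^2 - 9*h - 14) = (h^2 - 36)/(h^2 + 8*h + 7)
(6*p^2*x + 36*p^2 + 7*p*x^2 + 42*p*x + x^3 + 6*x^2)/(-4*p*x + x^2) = (6*p^2*x + 36*p^2 + 7*p*x^2 + 42*p*x + x^3 + 6*x^2)/(x*(-4*p + x))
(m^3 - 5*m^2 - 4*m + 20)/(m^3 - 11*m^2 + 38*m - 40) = (m + 2)/(m - 4)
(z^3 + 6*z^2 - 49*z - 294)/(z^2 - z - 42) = z + 7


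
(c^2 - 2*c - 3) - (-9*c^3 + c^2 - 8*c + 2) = 9*c^3 + 6*c - 5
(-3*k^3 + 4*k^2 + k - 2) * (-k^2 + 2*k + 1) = 3*k^5 - 10*k^4 + 4*k^3 + 8*k^2 - 3*k - 2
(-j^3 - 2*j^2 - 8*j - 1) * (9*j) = -9*j^4 - 18*j^3 - 72*j^2 - 9*j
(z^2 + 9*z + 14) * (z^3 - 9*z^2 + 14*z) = z^5 - 53*z^3 + 196*z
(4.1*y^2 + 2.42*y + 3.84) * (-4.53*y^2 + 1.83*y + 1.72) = -18.573*y^4 - 3.4596*y^3 - 5.9146*y^2 + 11.1896*y + 6.6048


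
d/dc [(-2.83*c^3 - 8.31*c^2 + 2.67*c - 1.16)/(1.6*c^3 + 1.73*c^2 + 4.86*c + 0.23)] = (1.77635683940025e-15*c^5 + 8.4001*c^4 - 36.0516*c^3 - 41.3904*c^2 + 0.190999999999999*c + 6.2517)/(2.56*c^6 + 5.536*c^5 + 18.5449*c^4 + 17.5516*c^3 + 24.4154*c^2 + 2.2356*c + 0.0529)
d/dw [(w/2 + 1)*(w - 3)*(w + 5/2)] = 3*w^2/2 + 3*w/2 - 17/4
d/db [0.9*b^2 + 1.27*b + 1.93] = 1.8*b + 1.27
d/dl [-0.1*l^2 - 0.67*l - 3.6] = -0.2*l - 0.67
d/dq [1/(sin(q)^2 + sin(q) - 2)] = -(2*sin(q) + 1)*cos(q)/(sin(q)^2 + sin(q) - 2)^2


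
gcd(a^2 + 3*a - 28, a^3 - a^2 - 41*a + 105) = a + 7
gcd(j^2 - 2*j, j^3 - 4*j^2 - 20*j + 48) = j - 2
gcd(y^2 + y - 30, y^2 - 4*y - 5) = y - 5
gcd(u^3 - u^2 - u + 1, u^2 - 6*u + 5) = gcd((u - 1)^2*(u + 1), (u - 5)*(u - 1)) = u - 1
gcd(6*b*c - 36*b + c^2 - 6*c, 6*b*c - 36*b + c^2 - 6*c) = 6*b*c - 36*b + c^2 - 6*c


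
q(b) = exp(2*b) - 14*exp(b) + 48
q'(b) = 2*exp(2*b) - 14*exp(b)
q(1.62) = 2.79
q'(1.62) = -19.68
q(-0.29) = 38.08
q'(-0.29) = -9.36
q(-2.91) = 47.24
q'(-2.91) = -0.76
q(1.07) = 15.68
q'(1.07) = -23.82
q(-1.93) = 45.99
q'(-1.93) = -1.99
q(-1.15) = 43.67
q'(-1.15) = -4.23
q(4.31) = 4547.22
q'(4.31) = 10040.61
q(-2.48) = 46.83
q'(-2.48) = -1.16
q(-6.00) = 47.97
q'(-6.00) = -0.03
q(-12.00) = 48.00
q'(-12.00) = 0.00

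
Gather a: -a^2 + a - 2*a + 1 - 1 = -a^2 - a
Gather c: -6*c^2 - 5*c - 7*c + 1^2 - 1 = -6*c^2 - 12*c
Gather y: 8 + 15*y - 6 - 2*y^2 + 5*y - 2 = -2*y^2 + 20*y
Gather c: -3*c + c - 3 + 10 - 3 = 4 - 2*c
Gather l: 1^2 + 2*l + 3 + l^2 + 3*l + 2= l^2 + 5*l + 6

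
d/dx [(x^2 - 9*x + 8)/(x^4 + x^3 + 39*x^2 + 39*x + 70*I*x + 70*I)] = ((2*x - 9)*(x^4 + x^3 + 39*x^2 + 39*x + 70*I*x + 70*I) - (x^2 - 9*x + 8)*(4*x^3 + 3*x^2 + 78*x + 39 + 70*I))/(x^4 + x^3 + 39*x^2 + 39*x + 70*I*x + 70*I)^2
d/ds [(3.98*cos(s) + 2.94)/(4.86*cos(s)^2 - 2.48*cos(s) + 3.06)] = (19.3428*cos(s)^2 + 28.5768*cos(s) - 19.47)*sin(s)/(23.6196*cos(s)^4 - 24.1056*cos(s)^3 + 35.8936*cos(s)^2 - 15.1776*cos(s) + 9.3636)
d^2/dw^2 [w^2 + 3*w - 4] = 2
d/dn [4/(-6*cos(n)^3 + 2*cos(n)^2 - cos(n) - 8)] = 4*(-18*cos(n)^2 + 4*cos(n) - 1)*sin(n)/(6*cos(n)^3 - 2*cos(n)^2 + cos(n) + 8)^2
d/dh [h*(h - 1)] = 2*h - 1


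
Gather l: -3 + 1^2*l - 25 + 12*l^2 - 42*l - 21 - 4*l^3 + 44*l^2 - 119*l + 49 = -4*l^3 + 56*l^2 - 160*l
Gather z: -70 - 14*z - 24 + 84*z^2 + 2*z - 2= 84*z^2 - 12*z - 96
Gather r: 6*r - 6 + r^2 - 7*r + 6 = r^2 - r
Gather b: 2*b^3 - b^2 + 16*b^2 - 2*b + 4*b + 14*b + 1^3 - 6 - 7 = 2*b^3 + 15*b^2 + 16*b - 12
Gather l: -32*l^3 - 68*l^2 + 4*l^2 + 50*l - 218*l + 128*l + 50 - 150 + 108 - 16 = -32*l^3 - 64*l^2 - 40*l - 8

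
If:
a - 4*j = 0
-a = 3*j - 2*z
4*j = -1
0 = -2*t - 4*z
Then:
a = -1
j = -1/4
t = 7/4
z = -7/8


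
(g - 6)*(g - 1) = g^2 - 7*g + 6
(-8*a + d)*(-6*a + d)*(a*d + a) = 48*a^3*d + 48*a^3 - 14*a^2*d^2 - 14*a^2*d + a*d^3 + a*d^2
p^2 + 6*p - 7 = (p - 1)*(p + 7)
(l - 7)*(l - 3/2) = l^2 - 17*l/2 + 21/2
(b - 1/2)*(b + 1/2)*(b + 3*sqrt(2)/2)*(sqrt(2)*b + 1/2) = sqrt(2)*b^4 + 7*b^3/2 + sqrt(2)*b^2/2 - 7*b/8 - 3*sqrt(2)/16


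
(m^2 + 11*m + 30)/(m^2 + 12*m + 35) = (m + 6)/(m + 7)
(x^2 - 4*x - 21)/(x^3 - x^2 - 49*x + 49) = (x + 3)/(x^2 + 6*x - 7)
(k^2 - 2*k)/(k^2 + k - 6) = k/(k + 3)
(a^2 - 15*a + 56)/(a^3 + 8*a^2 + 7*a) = (a^2 - 15*a + 56)/(a*(a^2 + 8*a + 7))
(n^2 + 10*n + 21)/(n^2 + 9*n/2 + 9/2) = 2*(n + 7)/(2*n + 3)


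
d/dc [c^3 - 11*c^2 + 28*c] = 3*c^2 - 22*c + 28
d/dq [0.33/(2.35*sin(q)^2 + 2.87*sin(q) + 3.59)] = -(1.551*sin(q) + 0.9471)*cos(q)/(2.35*sin(q)^2 + 2.87*sin(q) + 3.59)^2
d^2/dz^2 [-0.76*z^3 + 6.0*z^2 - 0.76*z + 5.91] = 12.0 - 4.56*z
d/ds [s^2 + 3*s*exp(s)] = 3*s*exp(s) + 2*s + 3*exp(s)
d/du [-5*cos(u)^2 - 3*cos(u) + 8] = (10*cos(u) + 3)*sin(u)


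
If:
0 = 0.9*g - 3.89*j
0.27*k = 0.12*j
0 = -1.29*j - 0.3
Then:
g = -1.01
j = -0.23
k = -0.10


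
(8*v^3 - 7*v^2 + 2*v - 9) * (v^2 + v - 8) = 8*v^5 + v^4 - 69*v^3 + 49*v^2 - 25*v + 72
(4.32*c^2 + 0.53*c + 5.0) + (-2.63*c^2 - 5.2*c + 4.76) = 1.69*c^2 - 4.67*c + 9.76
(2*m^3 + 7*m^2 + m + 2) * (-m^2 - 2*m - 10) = -2*m^5 - 11*m^4 - 35*m^3 - 74*m^2 - 14*m - 20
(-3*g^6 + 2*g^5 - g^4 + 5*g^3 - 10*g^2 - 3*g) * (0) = 0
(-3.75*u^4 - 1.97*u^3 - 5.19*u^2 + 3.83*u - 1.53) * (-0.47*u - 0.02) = 1.7625*u^5 + 1.0009*u^4 + 2.4787*u^3 - 1.6963*u^2 + 0.6425*u + 0.0306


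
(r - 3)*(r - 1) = r^2 - 4*r + 3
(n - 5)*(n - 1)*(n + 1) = n^3 - 5*n^2 - n + 5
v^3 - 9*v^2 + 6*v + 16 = (v - 8)*(v - 2)*(v + 1)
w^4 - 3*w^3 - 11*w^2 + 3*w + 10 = (w - 5)*(w - 1)*(w + 1)*(w + 2)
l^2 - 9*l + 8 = (l - 8)*(l - 1)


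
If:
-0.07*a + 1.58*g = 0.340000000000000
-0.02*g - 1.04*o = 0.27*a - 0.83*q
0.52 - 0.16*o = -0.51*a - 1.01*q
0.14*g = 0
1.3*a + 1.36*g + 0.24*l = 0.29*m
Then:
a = -4.86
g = 0.00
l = 1.20833333333333*m + 26.3095238095238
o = 3.21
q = 2.45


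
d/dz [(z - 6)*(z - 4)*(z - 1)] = 3*z^2 - 22*z + 34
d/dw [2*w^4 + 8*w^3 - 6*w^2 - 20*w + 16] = 8*w^3 + 24*w^2 - 12*w - 20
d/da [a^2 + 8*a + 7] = 2*a + 8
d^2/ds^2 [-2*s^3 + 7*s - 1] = -12*s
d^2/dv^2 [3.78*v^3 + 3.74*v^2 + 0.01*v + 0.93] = 22.68*v + 7.48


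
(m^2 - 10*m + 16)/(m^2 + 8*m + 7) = (m^2 - 10*m + 16)/(m^2 + 8*m + 7)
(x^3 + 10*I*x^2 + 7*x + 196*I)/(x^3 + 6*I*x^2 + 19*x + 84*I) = (x + 7*I)/(x + 3*I)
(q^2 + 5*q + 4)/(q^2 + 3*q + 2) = (q + 4)/(q + 2)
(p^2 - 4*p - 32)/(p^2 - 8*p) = (p + 4)/p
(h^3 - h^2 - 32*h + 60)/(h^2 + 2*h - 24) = (h^2 - 7*h + 10)/(h - 4)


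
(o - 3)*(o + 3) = o^2 - 9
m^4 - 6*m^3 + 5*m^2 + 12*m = m*(m - 4)*(m - 3)*(m + 1)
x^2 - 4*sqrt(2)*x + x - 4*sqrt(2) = (x + 1)*(x - 4*sqrt(2))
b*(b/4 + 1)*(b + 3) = b^3/4 + 7*b^2/4 + 3*b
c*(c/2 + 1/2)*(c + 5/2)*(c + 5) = c^4/2 + 17*c^3/4 + 10*c^2 + 25*c/4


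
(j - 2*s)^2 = j^2 - 4*j*s + 4*s^2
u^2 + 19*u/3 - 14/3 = (u - 2/3)*(u + 7)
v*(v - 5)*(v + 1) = v^3 - 4*v^2 - 5*v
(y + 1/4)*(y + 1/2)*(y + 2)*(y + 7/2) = y^4 + 25*y^3/4 + 45*y^2/4 + 95*y/16 + 7/8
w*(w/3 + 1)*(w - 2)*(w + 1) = w^4/3 + 2*w^3/3 - 5*w^2/3 - 2*w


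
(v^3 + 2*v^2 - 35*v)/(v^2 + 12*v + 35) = v*(v - 5)/(v + 5)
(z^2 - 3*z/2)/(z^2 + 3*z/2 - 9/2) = z/(z + 3)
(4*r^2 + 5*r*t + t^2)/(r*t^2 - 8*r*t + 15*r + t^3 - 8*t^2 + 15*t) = (4*r + t)/(t^2 - 8*t + 15)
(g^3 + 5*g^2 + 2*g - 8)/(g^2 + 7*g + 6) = (g^3 + 5*g^2 + 2*g - 8)/(g^2 + 7*g + 6)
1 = 1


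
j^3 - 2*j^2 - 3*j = j*(j - 3)*(j + 1)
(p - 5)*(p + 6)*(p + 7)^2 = p^4 + 15*p^3 + 33*p^2 - 371*p - 1470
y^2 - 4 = (y - 2)*(y + 2)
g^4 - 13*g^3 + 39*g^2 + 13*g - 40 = (g - 8)*(g - 5)*(g - 1)*(g + 1)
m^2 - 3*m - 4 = (m - 4)*(m + 1)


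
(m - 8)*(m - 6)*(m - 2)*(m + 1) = m^4 - 15*m^3 + 60*m^2 - 20*m - 96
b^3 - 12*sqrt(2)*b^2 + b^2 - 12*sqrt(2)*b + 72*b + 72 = (b + 1)*(b - 6*sqrt(2))^2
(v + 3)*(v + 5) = v^2 + 8*v + 15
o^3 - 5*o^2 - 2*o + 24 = (o - 4)*(o - 3)*(o + 2)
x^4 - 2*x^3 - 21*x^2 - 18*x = x*(x - 6)*(x + 1)*(x + 3)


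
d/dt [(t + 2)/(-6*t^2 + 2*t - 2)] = (-3*t^2 + t + (t + 2)*(6*t - 1) - 1)/(2*(3*t^2 - t + 1)^2)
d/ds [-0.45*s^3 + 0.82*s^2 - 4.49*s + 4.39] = -1.35*s^2 + 1.64*s - 4.49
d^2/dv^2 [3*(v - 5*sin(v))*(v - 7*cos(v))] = 15*v*sin(v) + 21*v*cos(v) + 42*sin(v) - 210*sin(2*v) - 30*cos(v) + 6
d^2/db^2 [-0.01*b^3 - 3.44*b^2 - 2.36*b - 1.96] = -0.06*b - 6.88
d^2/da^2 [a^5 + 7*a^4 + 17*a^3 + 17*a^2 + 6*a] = 20*a^3 + 84*a^2 + 102*a + 34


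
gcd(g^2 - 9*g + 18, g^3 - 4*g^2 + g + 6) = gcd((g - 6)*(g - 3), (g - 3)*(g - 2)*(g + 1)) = g - 3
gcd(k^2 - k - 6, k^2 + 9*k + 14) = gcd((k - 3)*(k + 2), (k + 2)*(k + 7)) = k + 2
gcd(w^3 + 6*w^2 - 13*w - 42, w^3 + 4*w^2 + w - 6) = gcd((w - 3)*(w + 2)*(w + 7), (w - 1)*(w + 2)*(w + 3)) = w + 2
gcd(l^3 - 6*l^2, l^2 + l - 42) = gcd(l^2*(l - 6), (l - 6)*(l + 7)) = l - 6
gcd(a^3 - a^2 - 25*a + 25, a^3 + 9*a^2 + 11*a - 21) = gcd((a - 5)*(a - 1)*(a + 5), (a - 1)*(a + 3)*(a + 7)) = a - 1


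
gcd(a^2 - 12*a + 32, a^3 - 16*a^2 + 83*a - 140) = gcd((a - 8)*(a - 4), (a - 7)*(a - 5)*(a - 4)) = a - 4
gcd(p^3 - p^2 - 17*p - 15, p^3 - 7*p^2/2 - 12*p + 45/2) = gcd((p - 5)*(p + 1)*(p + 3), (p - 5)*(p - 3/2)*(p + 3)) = p^2 - 2*p - 15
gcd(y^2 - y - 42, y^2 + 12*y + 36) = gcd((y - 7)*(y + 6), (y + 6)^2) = y + 6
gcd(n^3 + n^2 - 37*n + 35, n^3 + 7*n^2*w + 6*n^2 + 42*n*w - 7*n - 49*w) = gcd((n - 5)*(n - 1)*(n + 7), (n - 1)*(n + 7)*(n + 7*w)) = n^2 + 6*n - 7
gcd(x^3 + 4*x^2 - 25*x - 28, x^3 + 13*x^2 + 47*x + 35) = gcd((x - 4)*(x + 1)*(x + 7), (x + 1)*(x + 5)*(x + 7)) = x^2 + 8*x + 7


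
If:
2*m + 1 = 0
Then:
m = -1/2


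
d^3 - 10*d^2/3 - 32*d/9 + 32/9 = (d - 4)*(d - 2/3)*(d + 4/3)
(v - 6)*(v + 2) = v^2 - 4*v - 12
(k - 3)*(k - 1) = k^2 - 4*k + 3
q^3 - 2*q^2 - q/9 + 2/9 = (q - 2)*(q - 1/3)*(q + 1/3)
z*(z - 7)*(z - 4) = z^3 - 11*z^2 + 28*z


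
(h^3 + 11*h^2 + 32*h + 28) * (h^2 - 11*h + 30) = h^5 - 59*h^3 + 6*h^2 + 652*h + 840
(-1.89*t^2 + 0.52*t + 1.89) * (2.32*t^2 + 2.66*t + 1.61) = -4.3848*t^4 - 3.821*t^3 + 2.7251*t^2 + 5.8646*t + 3.0429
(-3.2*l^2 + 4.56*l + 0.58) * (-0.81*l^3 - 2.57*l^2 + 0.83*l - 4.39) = 2.592*l^5 + 4.5304*l^4 - 14.845*l^3 + 16.3422*l^2 - 19.537*l - 2.5462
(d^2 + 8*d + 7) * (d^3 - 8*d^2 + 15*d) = d^5 - 42*d^3 + 64*d^2 + 105*d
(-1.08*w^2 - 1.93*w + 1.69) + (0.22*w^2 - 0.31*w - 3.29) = -0.86*w^2 - 2.24*w - 1.6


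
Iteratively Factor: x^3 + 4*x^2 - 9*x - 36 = (x - 3)*(x^2 + 7*x + 12) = (x - 3)*(x + 3)*(x + 4)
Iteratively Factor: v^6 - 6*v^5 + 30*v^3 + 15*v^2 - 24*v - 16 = (v + 1)*(v^5 - 7*v^4 + 7*v^3 + 23*v^2 - 8*v - 16) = (v + 1)^2*(v^4 - 8*v^3 + 15*v^2 + 8*v - 16) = (v + 1)^3*(v^3 - 9*v^2 + 24*v - 16) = (v - 4)*(v + 1)^3*(v^2 - 5*v + 4) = (v - 4)^2*(v + 1)^3*(v - 1)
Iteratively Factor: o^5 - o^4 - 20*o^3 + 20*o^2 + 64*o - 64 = (o - 2)*(o^4 + o^3 - 18*o^2 - 16*o + 32) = (o - 2)*(o + 2)*(o^3 - o^2 - 16*o + 16) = (o - 2)*(o - 1)*(o + 2)*(o^2 - 16) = (o - 4)*(o - 2)*(o - 1)*(o + 2)*(o + 4)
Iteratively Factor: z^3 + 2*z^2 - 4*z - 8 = (z + 2)*(z^2 - 4) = (z + 2)^2*(z - 2)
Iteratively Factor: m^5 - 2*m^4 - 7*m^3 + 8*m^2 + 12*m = (m + 1)*(m^4 - 3*m^3 - 4*m^2 + 12*m) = (m - 2)*(m + 1)*(m^3 - m^2 - 6*m) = (m - 3)*(m - 2)*(m + 1)*(m^2 + 2*m) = (m - 3)*(m - 2)*(m + 1)*(m + 2)*(m)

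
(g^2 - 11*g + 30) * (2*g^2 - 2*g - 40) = 2*g^4 - 24*g^3 + 42*g^2 + 380*g - 1200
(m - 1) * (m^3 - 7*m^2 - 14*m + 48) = m^4 - 8*m^3 - 7*m^2 + 62*m - 48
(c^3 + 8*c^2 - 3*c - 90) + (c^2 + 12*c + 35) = c^3 + 9*c^2 + 9*c - 55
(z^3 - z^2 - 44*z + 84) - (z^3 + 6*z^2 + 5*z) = -7*z^2 - 49*z + 84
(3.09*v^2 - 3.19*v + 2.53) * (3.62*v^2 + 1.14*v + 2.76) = 11.1858*v^4 - 8.0252*v^3 + 14.0504*v^2 - 5.9202*v + 6.9828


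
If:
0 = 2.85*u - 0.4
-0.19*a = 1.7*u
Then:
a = -1.26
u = 0.14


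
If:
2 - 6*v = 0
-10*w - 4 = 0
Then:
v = 1/3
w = -2/5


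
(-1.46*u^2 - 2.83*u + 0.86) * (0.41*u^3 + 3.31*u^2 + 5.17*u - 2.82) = -0.5986*u^5 - 5.9929*u^4 - 16.5629*u^3 - 7.6673*u^2 + 12.4268*u - 2.4252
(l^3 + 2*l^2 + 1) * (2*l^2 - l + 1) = 2*l^5 + 3*l^4 - l^3 + 4*l^2 - l + 1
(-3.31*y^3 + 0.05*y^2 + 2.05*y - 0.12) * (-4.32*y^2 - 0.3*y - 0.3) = 14.2992*y^5 + 0.777*y^4 - 7.878*y^3 - 0.1116*y^2 - 0.579*y + 0.036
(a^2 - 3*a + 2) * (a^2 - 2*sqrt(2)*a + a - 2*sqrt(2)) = a^4 - 2*sqrt(2)*a^3 - 2*a^3 - a^2 + 4*sqrt(2)*a^2 + 2*a + 2*sqrt(2)*a - 4*sqrt(2)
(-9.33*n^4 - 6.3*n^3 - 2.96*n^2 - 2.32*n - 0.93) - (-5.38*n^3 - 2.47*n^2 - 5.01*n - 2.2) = -9.33*n^4 - 0.92*n^3 - 0.49*n^2 + 2.69*n + 1.27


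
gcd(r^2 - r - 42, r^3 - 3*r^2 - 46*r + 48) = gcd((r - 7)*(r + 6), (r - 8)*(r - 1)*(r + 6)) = r + 6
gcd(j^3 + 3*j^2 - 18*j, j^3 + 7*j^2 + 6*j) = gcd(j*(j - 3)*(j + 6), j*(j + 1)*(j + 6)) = j^2 + 6*j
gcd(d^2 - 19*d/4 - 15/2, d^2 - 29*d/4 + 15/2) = d - 6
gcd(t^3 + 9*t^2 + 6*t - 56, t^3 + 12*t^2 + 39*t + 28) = t^2 + 11*t + 28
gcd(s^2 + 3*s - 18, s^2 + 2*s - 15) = s - 3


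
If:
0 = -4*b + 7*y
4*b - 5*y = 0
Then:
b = 0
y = 0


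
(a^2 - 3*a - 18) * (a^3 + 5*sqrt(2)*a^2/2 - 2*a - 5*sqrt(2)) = a^5 - 3*a^4 + 5*sqrt(2)*a^4/2 - 20*a^3 - 15*sqrt(2)*a^3/2 - 50*sqrt(2)*a^2 + 6*a^2 + 15*sqrt(2)*a + 36*a + 90*sqrt(2)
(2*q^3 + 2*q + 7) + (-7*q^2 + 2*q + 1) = 2*q^3 - 7*q^2 + 4*q + 8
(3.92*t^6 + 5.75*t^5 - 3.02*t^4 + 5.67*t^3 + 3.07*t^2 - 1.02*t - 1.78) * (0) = 0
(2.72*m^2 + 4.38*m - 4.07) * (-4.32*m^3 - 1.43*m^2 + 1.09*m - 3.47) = -11.7504*m^5 - 22.8112*m^4 + 14.2838*m^3 + 1.1559*m^2 - 19.6349*m + 14.1229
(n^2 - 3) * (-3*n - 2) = -3*n^3 - 2*n^2 + 9*n + 6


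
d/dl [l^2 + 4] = 2*l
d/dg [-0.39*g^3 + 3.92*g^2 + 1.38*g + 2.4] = -1.17*g^2 + 7.84*g + 1.38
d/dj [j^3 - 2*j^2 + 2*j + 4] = 3*j^2 - 4*j + 2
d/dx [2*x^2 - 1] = 4*x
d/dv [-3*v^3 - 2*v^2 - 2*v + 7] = -9*v^2 - 4*v - 2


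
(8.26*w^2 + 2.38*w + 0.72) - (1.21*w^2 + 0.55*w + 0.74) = 7.05*w^2 + 1.83*w - 0.02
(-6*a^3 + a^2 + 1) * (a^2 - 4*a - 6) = -6*a^5 + 25*a^4 + 32*a^3 - 5*a^2 - 4*a - 6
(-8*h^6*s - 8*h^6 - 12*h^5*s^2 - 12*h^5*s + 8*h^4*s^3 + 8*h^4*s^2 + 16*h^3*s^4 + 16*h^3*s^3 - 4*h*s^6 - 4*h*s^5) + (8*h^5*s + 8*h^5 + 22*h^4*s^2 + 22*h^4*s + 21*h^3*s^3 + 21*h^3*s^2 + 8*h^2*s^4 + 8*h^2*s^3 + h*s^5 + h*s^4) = -8*h^6*s - 8*h^6 - 12*h^5*s^2 - 4*h^5*s + 8*h^5 + 8*h^4*s^3 + 30*h^4*s^2 + 22*h^4*s + 16*h^3*s^4 + 37*h^3*s^3 + 21*h^3*s^2 + 8*h^2*s^4 + 8*h^2*s^3 - 4*h*s^6 - 3*h*s^5 + h*s^4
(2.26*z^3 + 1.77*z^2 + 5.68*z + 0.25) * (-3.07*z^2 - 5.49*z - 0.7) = -6.9382*z^5 - 17.8413*z^4 - 28.7369*z^3 - 33.1897*z^2 - 5.3485*z - 0.175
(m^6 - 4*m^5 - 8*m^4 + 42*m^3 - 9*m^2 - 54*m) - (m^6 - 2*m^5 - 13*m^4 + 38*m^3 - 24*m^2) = -2*m^5 + 5*m^4 + 4*m^3 + 15*m^2 - 54*m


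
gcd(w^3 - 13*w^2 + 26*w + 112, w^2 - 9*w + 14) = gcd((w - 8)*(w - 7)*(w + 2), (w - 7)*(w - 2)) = w - 7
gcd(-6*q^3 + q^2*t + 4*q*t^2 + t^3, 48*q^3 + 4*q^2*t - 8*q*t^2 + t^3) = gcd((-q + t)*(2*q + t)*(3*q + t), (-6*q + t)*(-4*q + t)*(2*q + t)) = 2*q + t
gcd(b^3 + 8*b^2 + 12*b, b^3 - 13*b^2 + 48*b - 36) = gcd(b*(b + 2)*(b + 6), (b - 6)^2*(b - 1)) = 1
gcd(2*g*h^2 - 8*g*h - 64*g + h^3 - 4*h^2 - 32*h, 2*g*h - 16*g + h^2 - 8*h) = 2*g*h - 16*g + h^2 - 8*h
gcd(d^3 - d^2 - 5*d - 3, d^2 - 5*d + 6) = d - 3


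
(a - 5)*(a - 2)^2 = a^3 - 9*a^2 + 24*a - 20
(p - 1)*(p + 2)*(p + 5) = p^3 + 6*p^2 + 3*p - 10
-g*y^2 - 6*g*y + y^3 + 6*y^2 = y*(-g + y)*(y + 6)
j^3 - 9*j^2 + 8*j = j*(j - 8)*(j - 1)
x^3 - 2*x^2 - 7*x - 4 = (x - 4)*(x + 1)^2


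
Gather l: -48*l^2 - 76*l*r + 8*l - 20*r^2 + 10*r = -48*l^2 + l*(8 - 76*r) - 20*r^2 + 10*r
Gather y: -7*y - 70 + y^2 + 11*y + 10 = y^2 + 4*y - 60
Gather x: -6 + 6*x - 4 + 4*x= 10*x - 10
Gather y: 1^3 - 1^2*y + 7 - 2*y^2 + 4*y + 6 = -2*y^2 + 3*y + 14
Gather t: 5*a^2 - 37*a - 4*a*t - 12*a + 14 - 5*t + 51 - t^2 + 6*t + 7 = 5*a^2 - 49*a - t^2 + t*(1 - 4*a) + 72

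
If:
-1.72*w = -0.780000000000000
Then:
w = 0.45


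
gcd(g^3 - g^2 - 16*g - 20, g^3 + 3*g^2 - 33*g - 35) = g - 5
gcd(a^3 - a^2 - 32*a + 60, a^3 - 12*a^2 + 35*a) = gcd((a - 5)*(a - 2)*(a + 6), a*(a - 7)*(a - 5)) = a - 5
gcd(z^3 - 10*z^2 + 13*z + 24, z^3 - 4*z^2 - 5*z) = z + 1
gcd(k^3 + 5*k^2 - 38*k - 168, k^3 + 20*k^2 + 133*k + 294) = k + 7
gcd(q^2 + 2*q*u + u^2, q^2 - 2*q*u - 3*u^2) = q + u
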